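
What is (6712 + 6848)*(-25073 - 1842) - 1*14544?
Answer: -364981944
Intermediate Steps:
(6712 + 6848)*(-25073 - 1842) - 1*14544 = 13560*(-26915) - 14544 = -364967400 - 14544 = -364981944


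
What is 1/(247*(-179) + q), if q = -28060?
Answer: -1/72273 ≈ -1.3836e-5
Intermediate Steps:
1/(247*(-179) + q) = 1/(247*(-179) - 28060) = 1/(-44213 - 28060) = 1/(-72273) = -1/72273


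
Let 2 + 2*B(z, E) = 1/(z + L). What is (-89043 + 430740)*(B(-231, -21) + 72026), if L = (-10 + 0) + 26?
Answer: 10582612021053/430 ≈ 2.4611e+10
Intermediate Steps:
L = 16 (L = -10 + 26 = 16)
B(z, E) = -1 + 1/(2*(16 + z)) (B(z, E) = -1 + 1/(2*(z + 16)) = -1 + 1/(2*(16 + z)))
(-89043 + 430740)*(B(-231, -21) + 72026) = (-89043 + 430740)*((-31/2 - 1*(-231))/(16 - 231) + 72026) = 341697*((-31/2 + 231)/(-215) + 72026) = 341697*(-1/215*431/2 + 72026) = 341697*(-431/430 + 72026) = 341697*(30970749/430) = 10582612021053/430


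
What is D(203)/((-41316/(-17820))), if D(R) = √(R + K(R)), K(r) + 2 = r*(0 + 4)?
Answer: 135*√1013/313 ≈ 13.728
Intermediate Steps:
K(r) = -2 + 4*r (K(r) = -2 + r*(0 + 4) = -2 + r*4 = -2 + 4*r)
D(R) = √(-2 + 5*R) (D(R) = √(R + (-2 + 4*R)) = √(-2 + 5*R))
D(203)/((-41316/(-17820))) = √(-2 + 5*203)/((-41316/(-17820))) = √(-2 + 1015)/((-41316*(-1/17820))) = √1013/(313/135) = √1013*(135/313) = 135*√1013/313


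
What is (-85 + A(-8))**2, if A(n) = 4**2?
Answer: 4761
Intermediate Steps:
A(n) = 16
(-85 + A(-8))**2 = (-85 + 16)**2 = (-69)**2 = 4761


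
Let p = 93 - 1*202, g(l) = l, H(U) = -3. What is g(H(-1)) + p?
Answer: -112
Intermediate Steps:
p = -109 (p = 93 - 202 = -109)
g(H(-1)) + p = -3 - 109 = -112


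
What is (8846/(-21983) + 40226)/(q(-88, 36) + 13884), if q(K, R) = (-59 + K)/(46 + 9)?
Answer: 48635362160/16783426959 ≈ 2.8978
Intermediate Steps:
q(K, R) = -59/55 + K/55 (q(K, R) = (-59 + K)/55 = (-59 + K)*(1/55) = -59/55 + K/55)
(8846/(-21983) + 40226)/(q(-88, 36) + 13884) = (8846/(-21983) + 40226)/((-59/55 + (1/55)*(-88)) + 13884) = (8846*(-1/21983) + 40226)/((-59/55 - 8/5) + 13884) = (-8846/21983 + 40226)/(-147/55 + 13884) = 884279312/(21983*(763473/55)) = (884279312/21983)*(55/763473) = 48635362160/16783426959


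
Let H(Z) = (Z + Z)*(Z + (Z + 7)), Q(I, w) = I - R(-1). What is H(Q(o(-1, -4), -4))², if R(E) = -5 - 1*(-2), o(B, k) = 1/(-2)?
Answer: 3600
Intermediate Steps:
o(B, k) = -½
R(E) = -3 (R(E) = -5 + 2 = -3)
Q(I, w) = 3 + I (Q(I, w) = I - 1*(-3) = I + 3 = 3 + I)
H(Z) = 2*Z*(7 + 2*Z) (H(Z) = (2*Z)*(Z + (7 + Z)) = (2*Z)*(7 + 2*Z) = 2*Z*(7 + 2*Z))
H(Q(o(-1, -4), -4))² = (2*(3 - ½)*(7 + 2*(3 - ½)))² = (2*(5/2)*(7 + 2*(5/2)))² = (2*(5/2)*(7 + 5))² = (2*(5/2)*12)² = 60² = 3600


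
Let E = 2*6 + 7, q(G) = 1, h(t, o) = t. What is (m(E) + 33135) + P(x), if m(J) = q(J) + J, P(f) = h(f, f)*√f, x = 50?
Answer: 33155 + 250*√2 ≈ 33509.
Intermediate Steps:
P(f) = f^(3/2) (P(f) = f*√f = f^(3/2))
E = 19 (E = 12 + 7 = 19)
m(J) = 1 + J
(m(E) + 33135) + P(x) = ((1 + 19) + 33135) + 50^(3/2) = (20 + 33135) + 250*√2 = 33155 + 250*√2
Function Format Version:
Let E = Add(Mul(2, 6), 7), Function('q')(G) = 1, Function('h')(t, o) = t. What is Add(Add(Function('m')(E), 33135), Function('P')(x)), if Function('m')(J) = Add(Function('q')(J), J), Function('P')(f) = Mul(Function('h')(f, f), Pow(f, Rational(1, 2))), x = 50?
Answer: Add(33155, Mul(250, Pow(2, Rational(1, 2)))) ≈ 33509.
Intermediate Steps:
Function('P')(f) = Pow(f, Rational(3, 2)) (Function('P')(f) = Mul(f, Pow(f, Rational(1, 2))) = Pow(f, Rational(3, 2)))
E = 19 (E = Add(12, 7) = 19)
Function('m')(J) = Add(1, J)
Add(Add(Function('m')(E), 33135), Function('P')(x)) = Add(Add(Add(1, 19), 33135), Pow(50, Rational(3, 2))) = Add(Add(20, 33135), Mul(250, Pow(2, Rational(1, 2)))) = Add(33155, Mul(250, Pow(2, Rational(1, 2))))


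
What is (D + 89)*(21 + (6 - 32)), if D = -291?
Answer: 1010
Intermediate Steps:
(D + 89)*(21 + (6 - 32)) = (-291 + 89)*(21 + (6 - 32)) = -202*(21 - 26) = -202*(-5) = 1010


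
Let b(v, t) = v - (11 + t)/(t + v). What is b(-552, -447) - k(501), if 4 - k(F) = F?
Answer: -55381/999 ≈ -55.436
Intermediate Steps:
k(F) = 4 - F
b(v, t) = v - (11 + t)/(t + v)
b(-552, -447) - k(501) = (-11 + (-552)² - 1*(-447) - 447*(-552))/(-447 - 552) - (4 - 1*501) = (-11 + 304704 + 447 + 246744)/(-999) - (4 - 501) = -1/999*551884 - 1*(-497) = -551884/999 + 497 = -55381/999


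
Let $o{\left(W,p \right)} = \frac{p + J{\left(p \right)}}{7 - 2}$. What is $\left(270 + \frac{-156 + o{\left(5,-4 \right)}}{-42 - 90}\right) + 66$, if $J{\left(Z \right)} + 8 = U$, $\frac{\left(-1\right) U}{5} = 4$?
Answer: $\frac{55643}{165} \approx 337.23$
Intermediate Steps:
$U = -20$ ($U = \left(-5\right) 4 = -20$)
$J{\left(Z \right)} = -28$ ($J{\left(Z \right)} = -8 - 20 = -28$)
$o{\left(W,p \right)} = - \frac{28}{5} + \frac{p}{5}$ ($o{\left(W,p \right)} = \frac{p - 28}{7 - 2} = \frac{-28 + p}{5} = \left(-28 + p\right) \frac{1}{5} = - \frac{28}{5} + \frac{p}{5}$)
$\left(270 + \frac{-156 + o{\left(5,-4 \right)}}{-42 - 90}\right) + 66 = \left(270 + \frac{-156 + \left(- \frac{28}{5} + \frac{1}{5} \left(-4\right)\right)}{-42 - 90}\right) + 66 = \left(270 + \frac{-156 - \frac{32}{5}}{-132}\right) + 66 = \left(270 + \left(-156 - \frac{32}{5}\right) \left(- \frac{1}{132}\right)\right) + 66 = \left(270 - - \frac{203}{165}\right) + 66 = \left(270 + \frac{203}{165}\right) + 66 = \frac{44753}{165} + 66 = \frac{55643}{165}$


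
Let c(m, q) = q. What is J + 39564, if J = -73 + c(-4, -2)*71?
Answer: 39349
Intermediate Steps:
J = -215 (J = -73 - 2*71 = -73 - 142 = -215)
J + 39564 = -215 + 39564 = 39349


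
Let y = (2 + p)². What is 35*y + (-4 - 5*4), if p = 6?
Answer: 2216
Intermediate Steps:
y = 64 (y = (2 + 6)² = 8² = 64)
35*y + (-4 - 5*4) = 35*64 + (-4 - 5*4) = 2240 + (-4 - 20) = 2240 - 24 = 2216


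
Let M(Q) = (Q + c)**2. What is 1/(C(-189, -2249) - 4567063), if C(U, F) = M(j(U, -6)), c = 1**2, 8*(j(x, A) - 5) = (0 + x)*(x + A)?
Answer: 64/1069539377 ≈ 5.9839e-8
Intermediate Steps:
j(x, A) = 5 + x*(A + x)/8 (j(x, A) = 5 + ((0 + x)*(x + A))/8 = 5 + (x*(A + x))/8 = 5 + x*(A + x)/8)
c = 1
M(Q) = (1 + Q)**2 (M(Q) = (Q + 1)**2 = (1 + Q)**2)
C(U, F) = (6 - 3*U/4 + U**2/8)**2 (C(U, F) = (1 + (5 + U**2/8 + (1/8)*(-6)*U))**2 = (1 + (5 + U**2/8 - 3*U/4))**2 = (1 + (5 - 3*U/4 + U**2/8))**2 = (6 - 3*U/4 + U**2/8)**2)
1/(C(-189, -2249) - 4567063) = 1/((48 + (-189)**2 - 6*(-189))**2/64 - 4567063) = 1/((48 + 35721 + 1134)**2/64 - 4567063) = 1/((1/64)*36903**2 - 4567063) = 1/((1/64)*1361831409 - 4567063) = 1/(1361831409/64 - 4567063) = 1/(1069539377/64) = 64/1069539377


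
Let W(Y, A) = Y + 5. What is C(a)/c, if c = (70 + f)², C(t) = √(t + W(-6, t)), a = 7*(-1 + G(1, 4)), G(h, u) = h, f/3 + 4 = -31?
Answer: I/1225 ≈ 0.00081633*I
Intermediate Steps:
f = -105 (f = -12 + 3*(-31) = -12 - 93 = -105)
W(Y, A) = 5 + Y
a = 0 (a = 7*(-1 + 1) = 7*0 = 0)
C(t) = √(-1 + t) (C(t) = √(t + (5 - 6)) = √(t - 1) = √(-1 + t))
c = 1225 (c = (70 - 105)² = (-35)² = 1225)
C(a)/c = √(-1 + 0)/1225 = √(-1)*(1/1225) = I*(1/1225) = I/1225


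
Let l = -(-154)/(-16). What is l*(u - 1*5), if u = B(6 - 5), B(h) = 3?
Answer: 77/4 ≈ 19.250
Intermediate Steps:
u = 3
l = -77/8 (l = -(-154)*(-1)/16 = -7*11/8 = -77/8 ≈ -9.6250)
l*(u - 1*5) = -77*(3 - 1*5)/8 = -77*(3 - 5)/8 = -77/8*(-2) = 77/4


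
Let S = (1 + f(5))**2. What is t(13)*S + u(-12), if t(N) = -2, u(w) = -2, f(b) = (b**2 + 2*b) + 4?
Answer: -3202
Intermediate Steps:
f(b) = 4 + b**2 + 2*b
S = 1600 (S = (1 + (4 + 5**2 + 2*5))**2 = (1 + (4 + 25 + 10))**2 = (1 + 39)**2 = 40**2 = 1600)
t(13)*S + u(-12) = -2*1600 - 2 = -3200 - 2 = -3202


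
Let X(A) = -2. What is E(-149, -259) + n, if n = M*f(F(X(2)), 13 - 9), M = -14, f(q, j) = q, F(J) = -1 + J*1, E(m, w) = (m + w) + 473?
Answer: 107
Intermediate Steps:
E(m, w) = 473 + m + w
F(J) = -1 + J
n = 42 (n = -14*(-1 - 2) = -14*(-3) = 42)
E(-149, -259) + n = (473 - 149 - 259) + 42 = 65 + 42 = 107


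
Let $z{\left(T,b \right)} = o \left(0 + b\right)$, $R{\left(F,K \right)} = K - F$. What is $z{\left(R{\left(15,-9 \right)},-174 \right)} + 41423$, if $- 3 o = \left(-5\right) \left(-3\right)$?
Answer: $42293$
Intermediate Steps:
$o = -5$ ($o = - \frac{\left(-5\right) \left(-3\right)}{3} = \left(- \frac{1}{3}\right) 15 = -5$)
$z{\left(T,b \right)} = - 5 b$ ($z{\left(T,b \right)} = - 5 \left(0 + b\right) = - 5 b$)
$z{\left(R{\left(15,-9 \right)},-174 \right)} + 41423 = \left(-5\right) \left(-174\right) + 41423 = 870 + 41423 = 42293$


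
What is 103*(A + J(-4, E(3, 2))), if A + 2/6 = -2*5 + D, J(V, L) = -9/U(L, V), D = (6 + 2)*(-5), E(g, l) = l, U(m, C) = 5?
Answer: -80546/15 ≈ -5369.7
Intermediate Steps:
D = -40 (D = 8*(-5) = -40)
J(V, L) = -9/5
A = -151/3 (A = -⅓ + (-2*5 - 40) = -⅓ + (-10 - 40) = -⅓ - 50 = -151/3 ≈ -50.333)
103*(A + J(-4, E(3, 2))) = 103*(-151/3 - 9/5) = 103*(-782/15) = -80546/15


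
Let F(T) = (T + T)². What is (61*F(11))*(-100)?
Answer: -2952400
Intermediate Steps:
F(T) = 4*T² (F(T) = (2*T)² = 4*T²)
(61*F(11))*(-100) = (61*(4*11²))*(-100) = (61*(4*121))*(-100) = (61*484)*(-100) = 29524*(-100) = -2952400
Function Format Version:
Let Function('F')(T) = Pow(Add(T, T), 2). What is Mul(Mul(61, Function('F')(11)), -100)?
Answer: -2952400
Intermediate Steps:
Function('F')(T) = Mul(4, Pow(T, 2)) (Function('F')(T) = Pow(Mul(2, T), 2) = Mul(4, Pow(T, 2)))
Mul(Mul(61, Function('F')(11)), -100) = Mul(Mul(61, Mul(4, Pow(11, 2))), -100) = Mul(Mul(61, Mul(4, 121)), -100) = Mul(Mul(61, 484), -100) = Mul(29524, -100) = -2952400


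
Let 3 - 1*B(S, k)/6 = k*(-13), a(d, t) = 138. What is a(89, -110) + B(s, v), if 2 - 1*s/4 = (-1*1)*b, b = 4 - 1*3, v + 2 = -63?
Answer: -4914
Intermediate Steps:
v = -65 (v = -2 - 63 = -65)
b = 1 (b = 4 - 3 = 1)
s = 12 (s = 8 - 4*(-1*1) = 8 - (-4) = 8 - 4*(-1) = 8 + 4 = 12)
B(S, k) = 18 + 78*k (B(S, k) = 18 - 6*k*(-13) = 18 - (-78)*k = 18 + 78*k)
a(89, -110) + B(s, v) = 138 + (18 + 78*(-65)) = 138 + (18 - 5070) = 138 - 5052 = -4914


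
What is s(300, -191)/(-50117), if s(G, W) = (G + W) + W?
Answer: 82/50117 ≈ 0.0016362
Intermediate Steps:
s(G, W) = G + 2*W
s(300, -191)/(-50117) = (300 + 2*(-191))/(-50117) = (300 - 382)*(-1/50117) = -82*(-1/50117) = 82/50117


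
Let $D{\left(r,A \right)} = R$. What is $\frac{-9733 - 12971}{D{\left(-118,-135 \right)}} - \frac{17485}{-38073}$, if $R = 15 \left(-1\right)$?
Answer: $\frac{288223889}{190365} \approx 1514.1$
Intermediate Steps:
$R = -15$
$D{\left(r,A \right)} = -15$
$\frac{-9733 - 12971}{D{\left(-118,-135 \right)}} - \frac{17485}{-38073} = \frac{-9733 - 12971}{-15} - \frac{17485}{-38073} = \left(-22704\right) \left(- \frac{1}{15}\right) - - \frac{17485}{38073} = \frac{7568}{5} + \frac{17485}{38073} = \frac{288223889}{190365}$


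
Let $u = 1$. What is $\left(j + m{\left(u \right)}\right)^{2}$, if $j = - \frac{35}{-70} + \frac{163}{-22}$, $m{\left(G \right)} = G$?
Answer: $\frac{4225}{121} \approx 34.917$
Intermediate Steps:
$j = - \frac{76}{11}$ ($j = \left(-35\right) \left(- \frac{1}{70}\right) + 163 \left(- \frac{1}{22}\right) = \frac{1}{2} - \frac{163}{22} = - \frac{76}{11} \approx -6.9091$)
$\left(j + m{\left(u \right)}\right)^{2} = \left(- \frac{76}{11} + 1\right)^{2} = \left(- \frac{65}{11}\right)^{2} = \frac{4225}{121}$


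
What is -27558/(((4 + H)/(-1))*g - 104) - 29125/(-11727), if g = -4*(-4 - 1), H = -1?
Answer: 163974583/961614 ≈ 170.52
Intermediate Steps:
g = 20 (g = -4*(-5) = 20)
-27558/(((4 + H)/(-1))*g - 104) - 29125/(-11727) = -27558/(((4 - 1)/(-1))*20 - 104) - 29125/(-11727) = -27558/((3*(-1))*20 - 104) - 29125*(-1/11727) = -27558/(-3*20 - 104) + 29125/11727 = -27558/(-60 - 104) + 29125/11727 = -27558/(-164) + 29125/11727 = -27558*(-1/164) + 29125/11727 = 13779/82 + 29125/11727 = 163974583/961614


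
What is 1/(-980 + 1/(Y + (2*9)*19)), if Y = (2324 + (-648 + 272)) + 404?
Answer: -2694/2640119 ≈ -0.0010204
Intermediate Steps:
Y = 2352 (Y = (2324 - 376) + 404 = 1948 + 404 = 2352)
1/(-980 + 1/(Y + (2*9)*19)) = 1/(-980 + 1/(2352 + (2*9)*19)) = 1/(-980 + 1/(2352 + 18*19)) = 1/(-980 + 1/(2352 + 342)) = 1/(-980 + 1/2694) = 1/(-2640119/2694) = -2694/2640119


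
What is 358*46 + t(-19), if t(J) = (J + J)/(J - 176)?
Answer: 3211298/195 ≈ 16468.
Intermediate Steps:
t(J) = 2*J/(-176 + J) (t(J) = (2*J)/(-176 + J) = 2*J/(-176 + J))
358*46 + t(-19) = 358*46 + 2*(-19)/(-176 - 19) = 16468 + 2*(-19)/(-195) = 16468 + 2*(-19)*(-1/195) = 16468 + 38/195 = 3211298/195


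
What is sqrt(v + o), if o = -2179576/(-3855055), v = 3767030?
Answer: sqrt(55983532828602122430)/3855055 ≈ 1940.9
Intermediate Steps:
o = 2179576/3855055 (o = -2179576*(-1/3855055) = 2179576/3855055 ≈ 0.56538)
sqrt(v + o) = sqrt(3767030 + 2179576/3855055) = sqrt(14522110016226/3855055) = sqrt(55983532828602122430)/3855055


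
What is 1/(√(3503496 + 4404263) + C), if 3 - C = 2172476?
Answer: -2172473/4719631027970 - √7907759/4719631027970 ≈ -4.6090e-7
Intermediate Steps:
C = -2172473 (C = 3 - 1*2172476 = 3 - 2172476 = -2172473)
1/(√(3503496 + 4404263) + C) = 1/(√(3503496 + 4404263) - 2172473) = 1/(√7907759 - 2172473) = 1/(-2172473 + √7907759)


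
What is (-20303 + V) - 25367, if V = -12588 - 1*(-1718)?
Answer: -56540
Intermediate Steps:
V = -10870 (V = -12588 + 1718 = -10870)
(-20303 + V) - 25367 = (-20303 - 10870) - 25367 = -31173 - 25367 = -56540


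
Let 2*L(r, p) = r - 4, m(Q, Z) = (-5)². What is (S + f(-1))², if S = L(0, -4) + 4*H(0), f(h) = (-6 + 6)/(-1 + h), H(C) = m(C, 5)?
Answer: 9604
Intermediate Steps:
m(Q, Z) = 25
L(r, p) = -2 + r/2 (L(r, p) = (r - 4)/2 = (-4 + r)/2 = -2 + r/2)
H(C) = 25
f(h) = 0 (f(h) = 0/(-1 + h) = 0)
S = 98 (S = (-2 + (½)*0) + 4*25 = (-2 + 0) + 100 = -2 + 100 = 98)
(S + f(-1))² = (98 + 0)² = 98² = 9604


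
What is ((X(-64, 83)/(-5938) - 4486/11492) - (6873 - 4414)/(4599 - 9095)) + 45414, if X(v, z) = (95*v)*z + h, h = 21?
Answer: 1744919089358571/38350596752 ≈ 45499.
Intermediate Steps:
X(v, z) = 21 + 95*v*z (X(v, z) = (95*v)*z + 21 = 95*v*z + 21 = 21 + 95*v*z)
((X(-64, 83)/(-5938) - 4486/11492) - (6873 - 4414)/(4599 - 9095)) + 45414 = (((21 + 95*(-64)*83)/(-5938) - 4486/11492) - (6873 - 4414)/(4599 - 9095)) + 45414 = (((21 - 504640)*(-1/5938) - 4486*1/11492) - 2459/(-4496)) + 45414 = ((-504619*(-1/5938) - 2243/5746) - 2459*(-1)/4496) + 45414 = ((504619/5938 - 2243/5746) - 1*(-2459/4496)) + 45414 = (721555460/8529937 + 2459/4496) + 45414 = 3265088463243/38350596752 + 45414 = 1744919089358571/38350596752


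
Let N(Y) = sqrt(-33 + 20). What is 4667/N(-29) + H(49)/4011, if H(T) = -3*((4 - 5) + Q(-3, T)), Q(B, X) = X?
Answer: -48/1337 - 359*I*sqrt(13) ≈ -0.035901 - 1294.4*I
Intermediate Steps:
N(Y) = I*sqrt(13) (N(Y) = sqrt(-13) = I*sqrt(13))
H(T) = 3 - 3*T (H(T) = -3*((4 - 5) + T) = -3*(-1 + T) = 3 - 3*T)
4667/N(-29) + H(49)/4011 = 4667/((I*sqrt(13))) + (3 - 3*49)/4011 = 4667*(-I*sqrt(13)/13) + (3 - 147)*(1/4011) = -359*I*sqrt(13) - 144*1/4011 = -359*I*sqrt(13) - 48/1337 = -48/1337 - 359*I*sqrt(13)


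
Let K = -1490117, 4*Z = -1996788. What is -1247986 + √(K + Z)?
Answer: -1247986 + I*√1989314 ≈ -1.248e+6 + 1410.4*I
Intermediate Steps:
Z = -499197 (Z = (¼)*(-1996788) = -499197)
-1247986 + √(K + Z) = -1247986 + √(-1490117 - 499197) = -1247986 + √(-1989314) = -1247986 + I*√1989314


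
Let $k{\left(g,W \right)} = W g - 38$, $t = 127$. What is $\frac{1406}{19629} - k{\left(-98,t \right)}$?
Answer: $\frac{245049842}{19629} \approx 12484.0$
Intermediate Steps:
$k{\left(g,W \right)} = -38 + W g$
$\frac{1406}{19629} - k{\left(-98,t \right)} = \frac{1406}{19629} - \left(-38 + 127 \left(-98\right)\right) = 1406 \cdot \frac{1}{19629} - \left(-38 - 12446\right) = \frac{1406}{19629} - -12484 = \frac{1406}{19629} + 12484 = \frac{245049842}{19629}$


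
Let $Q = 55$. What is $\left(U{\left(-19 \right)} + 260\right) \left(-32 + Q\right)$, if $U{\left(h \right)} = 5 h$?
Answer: $3795$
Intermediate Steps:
$\left(U{\left(-19 \right)} + 260\right) \left(-32 + Q\right) = \left(5 \left(-19\right) + 260\right) \left(-32 + 55\right) = \left(-95 + 260\right) 23 = 165 \cdot 23 = 3795$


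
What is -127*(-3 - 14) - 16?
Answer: 2143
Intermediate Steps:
-127*(-3 - 14) - 16 = -127*(-17) - 16 = 2159 - 16 = 2143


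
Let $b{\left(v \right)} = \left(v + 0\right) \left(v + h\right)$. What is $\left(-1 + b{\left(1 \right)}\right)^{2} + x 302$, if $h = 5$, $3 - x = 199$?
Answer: $-59167$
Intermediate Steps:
$x = -196$ ($x = 3 - 199 = -196$)
$b{\left(v \right)} = v \left(5 + v\right)$ ($b{\left(v \right)} = \left(v + 0\right) \left(v + 5\right) = v \left(5 + v\right)$)
$\left(-1 + b{\left(1 \right)}\right)^{2} + x 302 = \left(-1 + 1 \left(5 + 1\right)\right)^{2} - 59192 = \left(-1 + 1 \cdot 6\right)^{2} - 59192 = \left(-1 + 6\right)^{2} - 59192 = 5^{2} - 59192 = 25 - 59192 = -59167$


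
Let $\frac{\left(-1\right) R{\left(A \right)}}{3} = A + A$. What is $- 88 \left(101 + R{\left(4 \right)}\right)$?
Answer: $-6776$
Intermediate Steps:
$R{\left(A \right)} = - 6 A$ ($R{\left(A \right)} = - 3 \left(A + A\right) = - 3 \cdot 2 A = - 6 A$)
$- 88 \left(101 + R{\left(4 \right)}\right) = - 88 \left(101 - 24\right) = \left(-88\right) 77 = -6776$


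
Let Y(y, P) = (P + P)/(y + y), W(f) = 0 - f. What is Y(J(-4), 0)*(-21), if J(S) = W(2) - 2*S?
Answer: 0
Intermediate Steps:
W(f) = -f
J(S) = -2 - 2*S (J(S) = -1*2 - 2*S = -2 - 2*S)
Y(y, P) = P/y (Y(y, P) = (2*P)/((2*y)) = (2*P)*(1/(2*y)) = P/y)
Y(J(-4), 0)*(-21) = (0/(-2 - 2*(-4)))*(-21) = (0/(-2 + 8))*(-21) = (0/6)*(-21) = (0*(⅙))*(-21) = 0*(-21) = 0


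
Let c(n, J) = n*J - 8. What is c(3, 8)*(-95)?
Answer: -1520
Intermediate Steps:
c(n, J) = -8 + J*n (c(n, J) = J*n - 8 = -8 + J*n)
c(3, 8)*(-95) = (-8 + 8*3)*(-95) = (-8 + 24)*(-95) = 16*(-95) = -1520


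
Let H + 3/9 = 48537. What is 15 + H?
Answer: 145655/3 ≈ 48552.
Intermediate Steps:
H = 145610/3 (H = -⅓ + 48537 = 145610/3 ≈ 48537.)
15 + H = 15 + 145610/3 = 145655/3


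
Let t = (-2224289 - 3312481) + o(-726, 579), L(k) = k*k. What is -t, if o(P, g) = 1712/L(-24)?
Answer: 199323613/36 ≈ 5.5368e+6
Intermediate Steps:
L(k) = k²
o(P, g) = 107/36 (o(P, g) = 1712/((-24)²) = 1712/576 = 1712*(1/576) = 107/36)
t = -199323613/36 (t = (-2224289 - 3312481) + 107/36 = -5536770 + 107/36 = -199323613/36 ≈ -5.5368e+6)
-t = -1*(-199323613/36) = 199323613/36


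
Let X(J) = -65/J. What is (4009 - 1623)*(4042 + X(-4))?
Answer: 19365969/2 ≈ 9.6830e+6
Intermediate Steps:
(4009 - 1623)*(4042 + X(-4)) = (4009 - 1623)*(4042 - 65/(-4)) = 2386*(4042 - 65*(-¼)) = 2386*(4042 + 65/4) = 2386*(16233/4) = 19365969/2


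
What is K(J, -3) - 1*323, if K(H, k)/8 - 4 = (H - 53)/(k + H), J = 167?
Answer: -11703/41 ≈ -285.44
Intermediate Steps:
K(H, k) = 32 + 8*(-53 + H)/(H + k) (K(H, k) = 32 + 8*((H - 53)/(k + H)) = 32 + 8*((-53 + H)/(H + k)) = 32 + 8*(-53 + H)/(H + k))
K(J, -3) - 1*323 = 8*(-53 + 4*(-3) + 5*167)/(167 - 3) - 1*323 = 8*(-53 - 12 + 835)/164 - 323 = 8*(1/164)*770 - 323 = 1540/41 - 323 = -11703/41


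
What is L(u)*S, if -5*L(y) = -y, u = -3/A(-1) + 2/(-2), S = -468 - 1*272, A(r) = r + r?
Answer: -74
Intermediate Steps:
A(r) = 2*r
S = -740 (S = -468 - 272 = -740)
u = 1/2 (u = -3/(2*(-1)) + 2/(-2) = -3/(-2) + 2*(-1/2) = -3*(-1/2) - 1 = 3/2 - 1 = 1/2 ≈ 0.50000)
L(y) = y/5 (L(y) = -(-1)*y/5 = y/5)
L(u)*S = ((1/5)*(1/2))*(-740) = (1/10)*(-740) = -74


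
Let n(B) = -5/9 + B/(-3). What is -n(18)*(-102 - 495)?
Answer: -11741/3 ≈ -3913.7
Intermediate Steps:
n(B) = -5/9 - B/3 (n(B) = -5*1/9 + B*(-1/3) = -5/9 - B/3)
-n(18)*(-102 - 495) = -(-5/9 - 1/3*18)*(-102 - 495) = -(-5/9 - 6)*(-597) = -(-59)*(-597)/9 = -1*11741/3 = -11741/3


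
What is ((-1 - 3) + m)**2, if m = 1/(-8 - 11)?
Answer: 5929/361 ≈ 16.424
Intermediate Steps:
m = -1/19 (m = 1/(-19) = -1/19 ≈ -0.052632)
((-1 - 3) + m)**2 = ((-1 - 3) - 1/19)**2 = (-4 - 1/19)**2 = (-77/19)**2 = 5929/361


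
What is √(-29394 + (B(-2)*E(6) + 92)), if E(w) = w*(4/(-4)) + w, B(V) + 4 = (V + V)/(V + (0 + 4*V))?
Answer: 7*I*√598 ≈ 171.18*I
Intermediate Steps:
B(V) = -18/5 (B(V) = -4 + (V + V)/(V + (0 + 4*V)) = -4 + (2*V)/(V + 4*V) = -4 + (2*V)/((5*V)) = -4 + (2*V)*(1/(5*V)) = -4 + ⅖ = -18/5)
E(w) = 0 (E(w) = w*(4*(-¼)) + w = w*(-1) + w = -w + w = 0)
√(-29394 + (B(-2)*E(6) + 92)) = √(-29394 + (-18/5*0 + 92)) = √(-29394 + (0 + 92)) = √(-29394 + 92) = √(-29302) = 7*I*√598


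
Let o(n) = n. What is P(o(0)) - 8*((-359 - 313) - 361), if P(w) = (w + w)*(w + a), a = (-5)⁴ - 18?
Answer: 8264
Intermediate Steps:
a = 607 (a = 625 - 18 = 607)
P(w) = 2*w*(607 + w) (P(w) = (w + w)*(w + 607) = (2*w)*(607 + w) = 2*w*(607 + w))
P(o(0)) - 8*((-359 - 313) - 361) = 2*0*(607 + 0) - 8*((-359 - 313) - 361) = 2*0*607 - 8*(-672 - 361) = 0 - 8*(-1033) = 0 + 8264 = 8264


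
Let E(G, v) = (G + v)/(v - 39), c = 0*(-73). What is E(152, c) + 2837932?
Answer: 110679196/39 ≈ 2.8379e+6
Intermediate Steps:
c = 0
E(G, v) = (G + v)/(-39 + v)
E(152, c) + 2837932 = (152 + 0)/(-39 + 0) + 2837932 = 152/(-39) + 2837932 = -1/39*152 + 2837932 = -152/39 + 2837932 = 110679196/39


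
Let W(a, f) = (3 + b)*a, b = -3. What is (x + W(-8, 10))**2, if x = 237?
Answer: 56169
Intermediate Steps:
W(a, f) = 0 (W(a, f) = (3 - 3)*a = 0*a = 0)
(x + W(-8, 10))**2 = (237 + 0)**2 = 237**2 = 56169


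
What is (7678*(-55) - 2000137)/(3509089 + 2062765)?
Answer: -2422427/5571854 ≈ -0.43476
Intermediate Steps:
(7678*(-55) - 2000137)/(3509089 + 2062765) = (-422290 - 2000137)/5571854 = -2422427*1/5571854 = -2422427/5571854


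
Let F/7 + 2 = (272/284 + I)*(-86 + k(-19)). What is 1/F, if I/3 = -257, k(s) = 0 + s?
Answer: 71/40183661 ≈ 1.7669e-6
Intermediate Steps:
k(s) = s
I = -771 (I = 3*(-257) = -771)
F = 40183661/71 (F = -14 + 7*((272/284 - 771)*(-86 - 19)) = -14 + 7*((272*(1/284) - 771)*(-105)) = -14 + 7*((68/71 - 771)*(-105)) = -14 + 7*(-54673/71*(-105)) = -14 + 7*(5740665/71) = -14 + 40184655/71 = 40183661/71 ≈ 5.6597e+5)
1/F = 1/(40183661/71) = 71/40183661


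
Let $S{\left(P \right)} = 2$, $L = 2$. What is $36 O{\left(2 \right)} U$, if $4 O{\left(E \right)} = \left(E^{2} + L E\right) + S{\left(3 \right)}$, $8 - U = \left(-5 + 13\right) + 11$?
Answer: $-990$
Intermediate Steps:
$U = -11$ ($U = 8 - \left(\left(-5 + 13\right) + 11\right) = 8 - \left(8 + 11\right) = 8 - 19 = -11$)
$O{\left(E \right)} = \frac{1}{2} + \frac{E}{2} + \frac{E^{2}}{4}$ ($O{\left(E \right)} = \frac{\left(E^{2} + 2 E\right) + 2}{4} = \frac{2 + E^{2} + 2 E}{4} = \frac{1}{2} + \frac{E}{2} + \frac{E^{2}}{4}$)
$36 O{\left(2 \right)} U = 36 \left(\frac{1}{2} + \frac{1}{2} \cdot 2 + \frac{2^{2}}{4}\right) \left(-11\right) = 36 \left(\frac{1}{2} + 1 + \frac{1}{4} \cdot 4\right) \left(-11\right) = 36 \left(\frac{1}{2} + 1 + 1\right) \left(-11\right) = 36 \cdot \frac{5}{2} \left(-11\right) = 90 \left(-11\right) = -990$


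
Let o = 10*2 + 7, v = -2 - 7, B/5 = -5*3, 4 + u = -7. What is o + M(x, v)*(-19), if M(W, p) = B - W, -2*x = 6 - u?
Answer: 2581/2 ≈ 1290.5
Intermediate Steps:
u = -11 (u = -4 - 7 = -11)
x = -17/2 (x = -(6 - 1*(-11))/2 = -(6 + 11)/2 = -½*17 = -17/2 ≈ -8.5000)
B = -75 (B = 5*(-5*3) = 5*(-15) = -75)
v = -9
M(W, p) = -75 - W
o = 27 (o = 20 + 7 = 27)
o + M(x, v)*(-19) = 27 + (-75 - 1*(-17/2))*(-19) = 27 + (-75 + 17/2)*(-19) = 27 - 133/2*(-19) = 27 + 2527/2 = 2581/2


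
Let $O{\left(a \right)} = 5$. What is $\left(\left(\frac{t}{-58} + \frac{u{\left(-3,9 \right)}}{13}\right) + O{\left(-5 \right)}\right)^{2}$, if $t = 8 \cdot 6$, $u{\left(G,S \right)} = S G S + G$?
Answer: $\frac{30924721}{142129} \approx 217.58$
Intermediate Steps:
$u{\left(G,S \right)} = G + G S^{2}$ ($u{\left(G,S \right)} = G S S + G = G S^{2} + G = G + G S^{2}$)
$t = 48$
$\left(\left(\frac{t}{-58} + \frac{u{\left(-3,9 \right)}}{13}\right) + O{\left(-5 \right)}\right)^{2} = \left(\left(\frac{48}{-58} + \frac{\left(-3\right) \left(1 + 9^{2}\right)}{13}\right) + 5\right)^{2} = \left(\left(48 \left(- \frac{1}{58}\right) + - 3 \left(1 + 81\right) \frac{1}{13}\right) + 5\right)^{2} = \left(\left(- \frac{24}{29} + \left(-3\right) 82 \cdot \frac{1}{13}\right) + 5\right)^{2} = \left(\left(- \frac{24}{29} - \frac{246}{13}\right) + 5\right)^{2} = \left(- \frac{7446}{377} + 5\right)^{2} = \left(- \frac{5561}{377}\right)^{2} = \frac{30924721}{142129}$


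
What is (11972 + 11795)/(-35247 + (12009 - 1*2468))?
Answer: -23767/25706 ≈ -0.92457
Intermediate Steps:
(11972 + 11795)/(-35247 + (12009 - 1*2468)) = 23767/(-35247 + (12009 - 2468)) = 23767/(-35247 + 9541) = 23767/(-25706) = 23767*(-1/25706) = -23767/25706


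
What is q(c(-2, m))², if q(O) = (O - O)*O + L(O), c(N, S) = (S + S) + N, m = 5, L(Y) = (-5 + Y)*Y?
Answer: 576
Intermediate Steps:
L(Y) = Y*(-5 + Y)
c(N, S) = N + 2*S (c(N, S) = 2*S + N = N + 2*S)
q(O) = O*(-5 + O) (q(O) = (O - O)*O + O*(-5 + O) = 0*O + O*(-5 + O) = 0 + O*(-5 + O) = O*(-5 + O))
q(c(-2, m))² = ((-2 + 2*5)*(-5 + (-2 + 2*5)))² = ((-2 + 10)*(-5 + (-2 + 10)))² = (8*(-5 + 8))² = (8*3)² = 24² = 576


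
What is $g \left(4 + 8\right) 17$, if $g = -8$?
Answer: $-1632$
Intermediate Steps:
$g \left(4 + 8\right) 17 = - 8 \left(4 + 8\right) 17 = \left(-8\right) 12 \cdot 17 = \left(-96\right) 17 = -1632$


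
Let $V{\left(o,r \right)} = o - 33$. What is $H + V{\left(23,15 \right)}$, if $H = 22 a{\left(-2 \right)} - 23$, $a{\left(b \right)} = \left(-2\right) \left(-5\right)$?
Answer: $187$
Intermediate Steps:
$a{\left(b \right)} = 10$
$V{\left(o,r \right)} = -33 + o$
$H = 197$ ($H = 22 \cdot 10 - 23 = 220 - 23 = 197$)
$H + V{\left(23,15 \right)} = 197 + \left(-33 + 23\right) = 197 - 10 = 187$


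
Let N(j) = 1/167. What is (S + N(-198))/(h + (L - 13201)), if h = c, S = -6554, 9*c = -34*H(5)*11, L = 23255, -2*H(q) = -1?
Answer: -9850653/15079933 ≈ -0.65323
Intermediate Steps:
H(q) = ½ (H(q) = -½*(-1) = ½)
N(j) = 1/167
c = -187/9 (c = (-34*½*11)/9 = (-17*11)/9 = (⅑)*(-187) = -187/9 ≈ -20.778)
h = -187/9 ≈ -20.778
(S + N(-198))/(h + (L - 13201)) = (-6554 + 1/167)/(-187/9 + (23255 - 13201)) = -1094517/(167*(-187/9 + 10054)) = -1094517/(167*90299/9) = -1094517/167*9/90299 = -9850653/15079933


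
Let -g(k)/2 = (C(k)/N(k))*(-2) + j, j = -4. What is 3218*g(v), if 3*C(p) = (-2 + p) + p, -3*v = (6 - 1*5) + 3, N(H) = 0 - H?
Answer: 32180/3 ≈ 10727.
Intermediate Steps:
N(H) = -H
v = -4/3 (v = -((6 - 1*5) + 3)/3 = -((6 - 5) + 3)/3 = -(1 + 3)/3 = -1/3*4 = -4/3 ≈ -1.3333)
C(p) = -2/3 + 2*p/3 (C(p) = ((-2 + p) + p)/3 = (-2 + 2*p)/3 = -2/3 + 2*p/3)
g(k) = 8 - 4*(-2/3 + 2*k/3)/k (g(k) = -2*(((-2/3 + 2*k/3)/((-k)))*(-2) - 4) = -2*(((-2/3 + 2*k/3)*(-1/k))*(-2) - 4) = -2*(-(-2/3 + 2*k/3)/k*(-2) - 4) = -2*(2*(-2/3 + 2*k/3)/k - 4) = -2*(-4 + 2*(-2/3 + 2*k/3)/k) = 8 - 4*(-2/3 + 2*k/3)/k)
3218*g(v) = 3218*(8*(1 + 2*(-4/3))/(3*(-4/3))) = 3218*((8/3)*(-3/4)*(1 - 8/3)) = 3218*((8/3)*(-3/4)*(-5/3)) = 3218*(10/3) = 32180/3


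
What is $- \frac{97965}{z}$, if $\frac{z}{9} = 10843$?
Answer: $- \frac{1555}{1549} \approx -1.0039$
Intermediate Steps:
$z = 97587$ ($z = 9 \cdot 10843 = 97587$)
$- \frac{97965}{z} = - \frac{97965}{97587} = \left(-97965\right) \frac{1}{97587} = - \frac{1555}{1549}$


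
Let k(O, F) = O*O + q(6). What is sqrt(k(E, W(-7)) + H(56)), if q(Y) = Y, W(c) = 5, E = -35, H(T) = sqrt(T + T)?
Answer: sqrt(1231 + 4*sqrt(7)) ≈ 35.236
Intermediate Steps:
H(T) = sqrt(2)*sqrt(T) (H(T) = sqrt(2*T) = sqrt(2)*sqrt(T))
k(O, F) = 6 + O**2 (k(O, F) = O*O + 6 = O**2 + 6 = 6 + O**2)
sqrt(k(E, W(-7)) + H(56)) = sqrt((6 + (-35)**2) + sqrt(2)*sqrt(56)) = sqrt((6 + 1225) + sqrt(2)*(2*sqrt(14))) = sqrt(1231 + 4*sqrt(7))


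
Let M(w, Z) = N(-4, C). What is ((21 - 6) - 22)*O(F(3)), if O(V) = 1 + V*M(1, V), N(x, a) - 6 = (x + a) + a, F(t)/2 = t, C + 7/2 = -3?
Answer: 455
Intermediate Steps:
C = -13/2 (C = -7/2 - 3 = -13/2 ≈ -6.5000)
F(t) = 2*t
N(x, a) = 6 + x + 2*a (N(x, a) = 6 + ((x + a) + a) = 6 + ((a + x) + a) = 6 + (x + 2*a) = 6 + x + 2*a)
M(w, Z) = -11 (M(w, Z) = 6 - 4 + 2*(-13/2) = 6 - 4 - 13 = -11)
O(V) = 1 - 11*V (O(V) = 1 + V*(-11) = 1 - 11*V)
((21 - 6) - 22)*O(F(3)) = ((21 - 6) - 22)*(1 - 22*3) = (15 - 22)*(1 - 11*6) = -7*(1 - 66) = -7*(-65) = 455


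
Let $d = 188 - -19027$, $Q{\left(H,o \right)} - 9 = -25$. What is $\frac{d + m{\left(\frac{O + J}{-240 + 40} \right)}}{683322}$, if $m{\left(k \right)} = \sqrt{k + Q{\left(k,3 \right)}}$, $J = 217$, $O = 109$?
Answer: $\frac{105}{3734} + \frac{i \sqrt{1763}}{6833220} \approx 0.02812 + 6.1447 \cdot 10^{-6} i$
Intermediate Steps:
$Q{\left(H,o \right)} = -16$ ($Q{\left(H,o \right)} = 9 - 25 = -16$)
$d = 19215$ ($d = 188 + 19027 = 19215$)
$m{\left(k \right)} = \sqrt{-16 + k}$ ($m{\left(k \right)} = \sqrt{k - 16} = \sqrt{-16 + k}$)
$\frac{d + m{\left(\frac{O + J}{-240 + 40} \right)}}{683322} = \frac{19215 + \sqrt{-16 + \frac{109 + 217}{-240 + 40}}}{683322} = \left(19215 + \sqrt{-16 + \frac{326}{-200}}\right) \frac{1}{683322} = \left(19215 + \sqrt{-16 + 326 \left(- \frac{1}{200}\right)}\right) \frac{1}{683322} = \left(19215 + \sqrt{-16 - \frac{163}{100}}\right) \frac{1}{683322} = \left(19215 + \sqrt{- \frac{1763}{100}}\right) \frac{1}{683322} = \left(19215 + \frac{i \sqrt{1763}}{10}\right) \frac{1}{683322} = \frac{105}{3734} + \frac{i \sqrt{1763}}{6833220}$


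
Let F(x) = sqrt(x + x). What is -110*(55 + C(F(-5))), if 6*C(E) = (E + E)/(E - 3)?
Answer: -345950/57 + 110*I*sqrt(10)/19 ≈ -6069.3 + 18.308*I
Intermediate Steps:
F(x) = sqrt(2)*sqrt(x) (F(x) = sqrt(2*x) = sqrt(2)*sqrt(x))
C(E) = E/(3*(-3 + E)) (C(E) = ((E + E)/(E - 3))/6 = ((2*E)/(-3 + E))/6 = (2*E/(-3 + E))/6 = E/(3*(-3 + E)))
-110*(55 + C(F(-5))) = -110*(55 + (sqrt(2)*sqrt(-5))/(3*(-3 + sqrt(2)*sqrt(-5)))) = -110*(55 + (sqrt(2)*(I*sqrt(5)))/(3*(-3 + sqrt(2)*(I*sqrt(5))))) = -110*(55 + (I*sqrt(10))/(3*(-3 + I*sqrt(10)))) = -110*(55 + I*sqrt(10)/(3*(-3 + I*sqrt(10)))) = -6050 - 110*I*sqrt(10)/(3*(-3 + I*sqrt(10)))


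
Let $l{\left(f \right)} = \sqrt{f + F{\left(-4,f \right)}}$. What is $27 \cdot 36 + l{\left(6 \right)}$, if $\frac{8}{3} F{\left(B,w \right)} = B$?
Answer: $972 + \frac{3 \sqrt{2}}{2} \approx 974.12$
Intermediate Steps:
$F{\left(B,w \right)} = \frac{3 B}{8}$
$l{\left(f \right)} = \sqrt{- \frac{3}{2} + f}$ ($l{\left(f \right)} = \sqrt{f + \frac{3}{8} \left(-4\right)} = \sqrt{f - \frac{3}{2}} = \sqrt{- \frac{3}{2} + f}$)
$27 \cdot 36 + l{\left(6 \right)} = 27 \cdot 36 + \frac{\sqrt{-6 + 4 \cdot 6}}{2} = 972 + \frac{\sqrt{-6 + 24}}{2} = 972 + \frac{\sqrt{18}}{2} = 972 + \frac{3 \sqrt{2}}{2}$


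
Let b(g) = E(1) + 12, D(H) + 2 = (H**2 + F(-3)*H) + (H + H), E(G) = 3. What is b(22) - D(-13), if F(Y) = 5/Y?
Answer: -443/3 ≈ -147.67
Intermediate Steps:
D(H) = -2 + H**2 + H/3 (D(H) = -2 + ((H**2 + (5/(-3))*H) + (H + H)) = -2 + ((H**2 + (5*(-1/3))*H) + 2*H) = -2 + ((H**2 - 5*H/3) + 2*H) = -2 + (H**2 + H/3) = -2 + H**2 + H/3)
b(g) = 15 (b(g) = 3 + 12 = 15)
b(22) - D(-13) = 15 - (-2 + (-13)**2 + (1/3)*(-13)) = 15 - (-2 + 169 - 13/3) = 15 - 1*488/3 = 15 - 488/3 = -443/3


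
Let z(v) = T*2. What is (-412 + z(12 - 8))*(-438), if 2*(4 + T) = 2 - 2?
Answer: 183960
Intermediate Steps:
T = -4 (T = -4 + (2 - 2)/2 = -4 + (½)*0 = -4 + 0 = -4)
z(v) = -8 (z(v) = -4*2 = -8)
(-412 + z(12 - 8))*(-438) = (-412 - 8)*(-438) = -420*(-438) = 183960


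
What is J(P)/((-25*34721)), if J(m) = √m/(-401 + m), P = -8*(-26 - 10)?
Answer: 12*√2/98086825 ≈ 1.7302e-7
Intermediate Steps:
P = 288 (P = -8*(-36) = 288)
J(m) = √m/(-401 + m)
J(P)/((-25*34721)) = (√288/(-401 + 288))/((-25*34721)) = ((12*√2)/(-113))/(-868025) = ((12*√2)*(-1/113))*(-1/868025) = -12*√2/113*(-1/868025) = 12*√2/98086825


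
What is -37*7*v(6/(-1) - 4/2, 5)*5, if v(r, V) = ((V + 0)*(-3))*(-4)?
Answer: -77700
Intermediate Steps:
v(r, V) = 12*V (v(r, V) = (V*(-3))*(-4) = -3*V*(-4) = 12*V)
-37*7*v(6/(-1) - 4/2, 5)*5 = -37*7*(12*5)*5 = -37*7*60*5 = -15540*5 = -37*2100 = -77700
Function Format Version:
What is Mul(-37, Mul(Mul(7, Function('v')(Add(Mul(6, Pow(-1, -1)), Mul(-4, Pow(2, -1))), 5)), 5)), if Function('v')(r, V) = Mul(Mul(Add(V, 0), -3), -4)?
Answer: -77700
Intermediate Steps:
Function('v')(r, V) = Mul(12, V) (Function('v')(r, V) = Mul(Mul(V, -3), -4) = Mul(Mul(-3, V), -4) = Mul(12, V))
Mul(-37, Mul(Mul(7, Function('v')(Add(Mul(6, Pow(-1, -1)), Mul(-4, Pow(2, -1))), 5)), 5)) = Mul(-37, Mul(Mul(7, Mul(12, 5)), 5)) = Mul(-37, Mul(Mul(7, 60), 5)) = Mul(-37, Mul(420, 5)) = Mul(-37, 2100) = -77700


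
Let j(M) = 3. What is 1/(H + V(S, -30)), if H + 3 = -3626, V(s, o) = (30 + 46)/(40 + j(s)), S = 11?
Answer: -43/155971 ≈ -0.00027569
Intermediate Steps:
V(s, o) = 76/43 (V(s, o) = (30 + 46)/(40 + 3) = 76/43)
H = -3629 (H = -3 - 3626 = -3629)
1/(H + V(S, -30)) = 1/(-3629 + 76/43) = 1/(-155971/43) = -43/155971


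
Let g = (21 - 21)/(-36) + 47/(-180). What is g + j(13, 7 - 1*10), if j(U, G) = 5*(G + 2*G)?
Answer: -8147/180 ≈ -45.261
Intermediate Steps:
j(U, G) = 15*G (j(U, G) = 5*(3*G) = 15*G)
g = -47/180 (g = 0*(-1/36) + 47*(-1/180) = 0 - 47/180 = -47/180 ≈ -0.26111)
g + j(13, 7 - 1*10) = -47/180 + 15*(7 - 1*10) = -47/180 + 15*(7 - 10) = -47/180 + 15*(-3) = -47/180 - 45 = -8147/180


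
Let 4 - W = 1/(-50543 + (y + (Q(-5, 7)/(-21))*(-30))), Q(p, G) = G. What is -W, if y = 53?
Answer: -201921/50480 ≈ -4.0000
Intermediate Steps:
W = 201921/50480 (W = 4 - 1/(-50543 + (53 + (7/(-21))*(-30))) = 4 - 1/(-50543 + (53 + (7*(-1/21))*(-30))) = 4 - 1/(-50543 + (53 - ⅓*(-30))) = 4 - 1/(-50543 + (53 + 10)) = 4 - 1/(-50543 + 63) = 4 - 1/(-50480) = 4 - 1*(-1/50480) = 4 + 1/50480 = 201921/50480 ≈ 4.0000)
-W = -1*201921/50480 = -201921/50480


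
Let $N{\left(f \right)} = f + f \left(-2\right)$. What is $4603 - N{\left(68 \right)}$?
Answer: $4671$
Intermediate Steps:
$N{\left(f \right)} = - f$ ($N{\left(f \right)} = f - 2 f = - f$)
$4603 - N{\left(68 \right)} = 4603 - \left(-1\right) 68 = 4603 - -68 = 4603 + 68 = 4671$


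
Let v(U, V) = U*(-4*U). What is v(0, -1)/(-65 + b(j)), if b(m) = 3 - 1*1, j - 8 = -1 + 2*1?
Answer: 0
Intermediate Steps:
v(U, V) = -4*U**2
j = 9 (j = 8 + (-1 + 2*1) = 8 + (-1 + 2) = 8 + 1 = 9)
b(m) = 2 (b(m) = 3 - 1 = 2)
v(0, -1)/(-65 + b(j)) = (-4*0**2)/(-65 + 2) = -4*0/(-63) = 0*(-1/63) = 0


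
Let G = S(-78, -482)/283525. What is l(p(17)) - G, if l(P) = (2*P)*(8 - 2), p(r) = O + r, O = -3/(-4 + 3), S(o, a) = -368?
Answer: 68046368/283525 ≈ 240.00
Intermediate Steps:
O = 3 (O = -3/(-1) = -1*(-3) = 3)
p(r) = 3 + r
G = -368/283525 ≈ -0.0012979
l(P) = 12*P (l(P) = (2*P)*6 = 12*P)
l(p(17)) - G = 12*(3 + 17) - 1*(-368/283525) = 12*20 + 368/283525 = 240 + 368/283525 = 68046368/283525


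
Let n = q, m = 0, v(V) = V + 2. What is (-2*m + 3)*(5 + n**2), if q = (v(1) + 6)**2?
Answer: 19698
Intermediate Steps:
v(V) = 2 + V
q = 81 (q = ((2 + 1) + 6)**2 = (3 + 6)**2 = 9**2 = 81)
n = 81
(-2*m + 3)*(5 + n**2) = (-2*0 + 3)*(5 + 81**2) = (0 + 3)*(5 + 6561) = 3*6566 = 19698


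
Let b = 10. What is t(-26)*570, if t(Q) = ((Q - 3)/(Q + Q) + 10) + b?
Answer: 304665/26 ≈ 11718.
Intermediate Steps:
t(Q) = 20 + (-3 + Q)/(2*Q) (t(Q) = ((Q - 3)/(Q + Q) + 10) + 10 = ((-3 + Q)/((2*Q)) + 10) + 10 = ((-3 + Q)*(1/(2*Q)) + 10) + 10 = ((-3 + Q)/(2*Q) + 10) + 10 = (10 + (-3 + Q)/(2*Q)) + 10 = 20 + (-3 + Q)/(2*Q))
t(-26)*570 = ((1/2)*(-3 + 41*(-26))/(-26))*570 = ((1/2)*(-1/26)*(-3 - 1066))*570 = ((1/2)*(-1/26)*(-1069))*570 = (1069/52)*570 = 304665/26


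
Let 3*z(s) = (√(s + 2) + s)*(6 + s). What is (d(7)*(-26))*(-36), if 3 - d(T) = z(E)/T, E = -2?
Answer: 22152/7 ≈ 3164.6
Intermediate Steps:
z(s) = (6 + s)*(s + √(2 + s))/3 (z(s) = ((√(s + 2) + s)*(6 + s))/3 = ((√(2 + s) + s)*(6 + s))/3 = ((s + √(2 + s))*(6 + s))/3 = ((6 + s)*(s + √(2 + s)))/3 = (6 + s)*(s + √(2 + s))/3)
d(T) = 3 + 8/(3*T) (d(T) = 3 - (2*(-2) + 2*√(2 - 2) + (⅓)*(-2)² + (⅓)*(-2)*√(2 - 2))/T = 3 - (-4 + 2*√0 + (⅓)*4 + (⅓)*(-2)*√0)/T = 3 - (-4 + 2*0 + 4/3 + (⅓)*(-2)*0)/T = 3 - (-4 + 0 + 4/3 + 0)/T = 3 - (-8)/(3*T) = 3 + 8/(3*T))
(d(7)*(-26))*(-36) = ((3 + (8/3)/7)*(-26))*(-36) = ((3 + (8/3)*(⅐))*(-26))*(-36) = ((3 + 8/21)*(-26))*(-36) = ((71/21)*(-26))*(-36) = -1846/21*(-36) = 22152/7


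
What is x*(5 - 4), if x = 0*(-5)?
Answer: 0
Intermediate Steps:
x = 0
x*(5 - 4) = 0*(5 - 4) = 0*1 = 0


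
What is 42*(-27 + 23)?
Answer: -168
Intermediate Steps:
42*(-27 + 23) = 42*(-4) = -168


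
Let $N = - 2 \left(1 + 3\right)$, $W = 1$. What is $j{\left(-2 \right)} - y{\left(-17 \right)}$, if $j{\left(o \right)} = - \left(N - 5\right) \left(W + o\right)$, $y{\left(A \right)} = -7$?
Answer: $-6$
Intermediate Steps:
$N = -8$ ($N = \left(-2\right) 4 = -8$)
$j{\left(o \right)} = 13 + 13 o$ ($j{\left(o \right)} = - \left(-8 - 5\right) \left(1 + o\right) = - \left(-13\right) \left(1 + o\right) = - (-13 - 13 o) = 13 + 13 o$)
$j{\left(-2 \right)} - y{\left(-17 \right)} = \left(13 + 13 \left(-2\right)\right) - -7 = \left(13 - 26\right) + 7 = -13 + 7 = -6$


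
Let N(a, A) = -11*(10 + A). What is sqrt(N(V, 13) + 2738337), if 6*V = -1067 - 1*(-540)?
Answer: 2*sqrt(684521) ≈ 1654.7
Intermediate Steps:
V = -527/6 (V = (-1067 - 1*(-540))/6 = (-1067 + 540)/6 = (1/6)*(-527) = -527/6 ≈ -87.833)
N(a, A) = -110 - 11*A
sqrt(N(V, 13) + 2738337) = sqrt((-110 - 11*13) + 2738337) = sqrt((-110 - 143) + 2738337) = sqrt(-253 + 2738337) = sqrt(2738084) = 2*sqrt(684521)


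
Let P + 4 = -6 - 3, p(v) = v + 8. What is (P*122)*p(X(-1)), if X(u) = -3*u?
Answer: -17446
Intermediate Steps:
p(v) = 8 + v
P = -13 (P = -4 + (-6 - 3) = -4 - 9 = -13)
(P*122)*p(X(-1)) = (-13*122)*(8 - 3*(-1)) = -1586*(8 + 3) = -1586*11 = -17446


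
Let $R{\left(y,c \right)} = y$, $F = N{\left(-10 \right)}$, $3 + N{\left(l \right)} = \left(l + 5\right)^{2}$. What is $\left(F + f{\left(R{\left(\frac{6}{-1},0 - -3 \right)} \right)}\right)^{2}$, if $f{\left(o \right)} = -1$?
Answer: $441$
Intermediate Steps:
$N{\left(l \right)} = -3 + \left(5 + l\right)^{2}$ ($N{\left(l \right)} = -3 + \left(l + 5\right)^{2} = -3 + \left(5 + l\right)^{2}$)
$F = 22$ ($F = -3 + \left(5 - 10\right)^{2} = -3 + \left(-5\right)^{2} = -3 + 25 = 22$)
$\left(F + f{\left(R{\left(\frac{6}{-1},0 - -3 \right)} \right)}\right)^{2} = \left(22 - 1\right)^{2} = 21^{2} = 441$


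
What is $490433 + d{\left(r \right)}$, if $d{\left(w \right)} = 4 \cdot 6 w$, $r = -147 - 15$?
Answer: $486545$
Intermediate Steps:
$r = -162$
$d{\left(w \right)} = 24 w$
$490433 + d{\left(r \right)} = 490433 + 24 \left(-162\right) = 490433 - 3888 = 486545$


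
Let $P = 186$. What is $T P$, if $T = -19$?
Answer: $-3534$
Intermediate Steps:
$T P = \left(-19\right) 186 = -3534$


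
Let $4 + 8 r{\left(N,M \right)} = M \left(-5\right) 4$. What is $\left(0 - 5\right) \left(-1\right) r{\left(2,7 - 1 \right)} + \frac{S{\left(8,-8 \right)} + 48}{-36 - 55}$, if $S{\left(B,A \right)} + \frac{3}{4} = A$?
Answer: $- \frac{28367}{364} \approx -77.931$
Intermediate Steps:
$S{\left(B,A \right)} = - \frac{3}{4} + A$
$r{\left(N,M \right)} = - \frac{1}{2} - \frac{5 M}{2}$ ($r{\left(N,M \right)} = - \frac{1}{2} + \frac{M \left(-5\right) 4}{8} = - \frac{1}{2} + \frac{- 5 M 4}{8} = - \frac{1}{2} + \frac{\left(-20\right) M}{8} = - \frac{1}{2} - \frac{5 M}{2}$)
$\left(0 - 5\right) \left(-1\right) r{\left(2,7 - 1 \right)} + \frac{S{\left(8,-8 \right)} + 48}{-36 - 55} = \left(0 - 5\right) \left(-1\right) \left(- \frac{1}{2} - \frac{5 \left(7 - 1\right)}{2}\right) + \frac{\left(- \frac{3}{4} - 8\right) + 48}{-36 - 55} = \left(-5\right) \left(-1\right) \left(- \frac{1}{2} - 15\right) + \frac{- \frac{35}{4} + 48}{-91} = 5 \left(- \frac{1}{2} - 15\right) + \frac{157}{4} \left(- \frac{1}{91}\right) = 5 \left(- \frac{31}{2}\right) - \frac{157}{364} = - \frac{155}{2} - \frac{157}{364} = - \frac{28367}{364}$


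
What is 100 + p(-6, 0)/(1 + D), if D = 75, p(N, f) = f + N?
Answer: 3797/38 ≈ 99.921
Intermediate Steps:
p(N, f) = N + f
100 + p(-6, 0)/(1 + D) = 100 + (-6 + 0)/(1 + 75) = 100 - 6/76 = 100 + (1/76)*(-6) = 100 - 3/38 = 3797/38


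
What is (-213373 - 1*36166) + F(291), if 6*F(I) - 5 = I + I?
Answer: -1496647/6 ≈ -2.4944e+5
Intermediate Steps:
F(I) = ⅚ + I/3 (F(I) = ⅚ + (I + I)/6 = ⅚ + (2*I)/6 = ⅚ + I/3)
(-213373 - 1*36166) + F(291) = (-213373 - 1*36166) + (⅚ + (⅓)*291) = (-213373 - 36166) + (⅚ + 97) = -249539 + 587/6 = -1496647/6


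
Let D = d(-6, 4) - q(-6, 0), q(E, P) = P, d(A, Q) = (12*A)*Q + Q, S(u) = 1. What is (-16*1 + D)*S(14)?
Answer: -300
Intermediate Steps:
d(A, Q) = Q + 12*A*Q (d(A, Q) = 12*A*Q + Q = Q + 12*A*Q)
D = -284 (D = 4*(1 + 12*(-6)) - 1*0 = 4*(1 - 72) + 0 = 4*(-71) + 0 = -284 + 0 = -284)
(-16*1 + D)*S(14) = (-16*1 - 284)*1 = (-16 - 284)*1 = -300*1 = -300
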